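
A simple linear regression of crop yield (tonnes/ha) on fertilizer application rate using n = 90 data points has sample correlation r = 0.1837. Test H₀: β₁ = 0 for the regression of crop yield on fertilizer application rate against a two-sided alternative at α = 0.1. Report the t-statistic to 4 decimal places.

t = r·√(n − 2)/√(1 − r²) = 0.1837·√88/√0.966254 = 1.7531.
df = n − 2 = 88.
Two-sided p ≈ 0.0831, which is < 0.1, so reject H₀.
There is evidence of a linear association between fertilizer application rate and crop yield.

t = 1.7531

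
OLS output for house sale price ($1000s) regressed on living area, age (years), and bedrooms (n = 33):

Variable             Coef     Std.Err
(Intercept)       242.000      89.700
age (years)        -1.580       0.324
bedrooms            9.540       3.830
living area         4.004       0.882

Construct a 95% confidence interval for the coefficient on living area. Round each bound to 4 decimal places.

Read off: b = 4.004, SE = 0.882 for living area.
df = n − k − 1 = 33 − 3 − 1 = 29.
t* = t_{0.025, 29} = 2.04523.
Margin = t* × SE = 2.04523 × 0.882 = 1.803893.
CI: 4.004 ± 1.803893 → (2.2001, 5.8079).

(2.2001, 5.8079)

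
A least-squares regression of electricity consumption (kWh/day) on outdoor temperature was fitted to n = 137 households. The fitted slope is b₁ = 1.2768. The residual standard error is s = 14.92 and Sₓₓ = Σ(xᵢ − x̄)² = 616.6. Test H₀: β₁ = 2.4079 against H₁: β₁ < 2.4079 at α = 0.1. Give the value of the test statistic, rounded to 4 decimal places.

SE(b₁) = s/√Sₓₓ = 14.92/√616.6 = 0.600851.
t = (1.2768 − 2.4079) / 0.600851 = -1.8825.
df = n − 2 = 135.
One-sided p ≈ 0.0310, which is < 0.1, so reject H₀.
There is evidence that the true slope on outdoor temperature is below 2.4079 kWh/day per unit.

t = -1.8825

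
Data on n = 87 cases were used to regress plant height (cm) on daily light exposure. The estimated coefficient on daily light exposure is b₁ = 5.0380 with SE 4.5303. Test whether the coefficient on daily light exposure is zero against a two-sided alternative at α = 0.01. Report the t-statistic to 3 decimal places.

t = 1.112

H₀: β₁ = 0 vs H₁: β₁ ≠ 0.
t = (b₁ − β₁⁰)/SE = 5.0380 / 4.5303 = 1.112.
df = n − 2 = 87 − 2 = 85.
Two-sided p ≈ 0.2692, which is ≥ 0.01, so fail to reject H₀.
The data do not give significant evidence of an association between daily light exposure and plant height.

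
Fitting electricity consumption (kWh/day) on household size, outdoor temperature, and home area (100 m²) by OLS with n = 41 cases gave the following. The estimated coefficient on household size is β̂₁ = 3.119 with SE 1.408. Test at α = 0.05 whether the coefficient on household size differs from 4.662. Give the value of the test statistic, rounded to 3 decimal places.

H₀: β₁ = 4.662 vs H₁: β₁ ≠ 4.662.
t = (β̂₁ − β₁⁰)/SE = (3.119 − 4.662) / 1.408 = -1.096.
df = n − k − 1 = 41 − 3 − 1 = 37.
Two-sided p ≈ 0.2802, which is ≥ 0.05, so fail to reject H₀.
The data are consistent with a true slope of 4.662 kWh/day per unit of household size, holding the other predictors fixed.

t = -1.096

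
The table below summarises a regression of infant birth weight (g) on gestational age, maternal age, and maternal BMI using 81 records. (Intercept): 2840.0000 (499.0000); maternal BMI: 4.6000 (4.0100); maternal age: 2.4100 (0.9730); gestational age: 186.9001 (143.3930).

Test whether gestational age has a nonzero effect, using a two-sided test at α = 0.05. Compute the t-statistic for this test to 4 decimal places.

Read off: b = 186.9001, SE = 143.3930 for gestational age.
H₀: β₁ = 0 vs H₁: β₁ ≠ 0.
t = 186.9001 / 143.3930 = 1.3034.
df = n − k − 1 = 81 − 3 − 1 = 77.
Two-sided p ≈ 0.1963, which is ≥ 0.05, so fail to reject H₀.
The data do not give significant evidence of an association between gestational age and infant birth weight, after adjusting for the other predictors.

t = 1.3034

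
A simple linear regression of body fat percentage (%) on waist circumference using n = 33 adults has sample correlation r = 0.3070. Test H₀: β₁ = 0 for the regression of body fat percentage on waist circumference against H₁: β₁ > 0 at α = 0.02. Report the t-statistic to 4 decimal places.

t = 1.7960

t = r·√(n − 2)/√(1 − r²) = 0.3070·√31/√0.905751 = 1.7960.
df = n − 2 = 31.
One-sided p ≈ 0.0411, which is ≥ 0.02, so fail to reject H₀.
The data do not give significant evidence of a linear association between waist circumference and body fat percentage.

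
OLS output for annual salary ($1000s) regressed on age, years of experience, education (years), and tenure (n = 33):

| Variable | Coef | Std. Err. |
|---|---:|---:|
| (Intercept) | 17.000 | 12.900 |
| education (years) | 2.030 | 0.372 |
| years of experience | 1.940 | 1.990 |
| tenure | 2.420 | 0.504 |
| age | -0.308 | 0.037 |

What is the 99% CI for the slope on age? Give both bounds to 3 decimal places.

(-0.410, -0.206)

Read off: b = -0.308, SE = 0.037 for age.
df = n − k − 1 = 33 − 4 − 1 = 28.
t* = t_{0.005, 28} = 2.763262.
Margin = t* × SE = 2.763262 × 0.037 = 0.10224.
CI: -0.308 ± 0.10224 → (-0.410, -0.206).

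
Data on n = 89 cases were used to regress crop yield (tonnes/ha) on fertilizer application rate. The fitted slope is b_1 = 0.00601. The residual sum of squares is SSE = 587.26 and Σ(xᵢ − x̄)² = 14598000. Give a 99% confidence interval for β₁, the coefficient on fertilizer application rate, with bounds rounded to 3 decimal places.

(0.004, 0.008)

MSE = SSE/(n − 2) = 587.26/87 = 6.75011.
SE(b_1) = √(MSE/Sₓₓ) = √(6.75011/14598000) = 0.00068.
df = n − 2 = 87.
t* = t_{0.005, 87} = 2.633527.
Margin = t* × SE = 2.633527 × 0.00068 = 0.00179.
CI: 0.00601 ± 0.00179 → (0.004, 0.008).
With 99% confidence, each one-unit increase in fertilizer application rate is associated with a change of between 0.004 and 0.008 tonnes/ha in crop yield.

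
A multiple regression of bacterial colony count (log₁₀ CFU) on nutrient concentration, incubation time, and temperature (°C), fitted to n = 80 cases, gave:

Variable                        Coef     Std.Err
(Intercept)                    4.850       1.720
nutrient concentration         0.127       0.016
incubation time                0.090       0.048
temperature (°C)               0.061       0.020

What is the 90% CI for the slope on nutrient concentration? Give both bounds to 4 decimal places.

(0.1004, 0.1536)

Read off: b = 0.127, SE = 0.016 for nutrient concentration.
df = n − k − 1 = 80 − 3 − 1 = 76.
t* = t_{0.05, 76} = 1.665151.
Margin = t* × SE = 1.665151 × 0.016 = 0.026642.
CI: 0.127 ± 0.026642 → (0.1004, 0.1536).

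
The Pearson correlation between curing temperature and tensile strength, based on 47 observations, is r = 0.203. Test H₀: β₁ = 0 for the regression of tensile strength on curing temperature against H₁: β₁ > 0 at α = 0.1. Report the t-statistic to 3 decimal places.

t = 1.391

t = r·√(n − 2)/√(1 − r²) = 0.203·√45/√0.958791 = 1.391.
df = n − 2 = 45.
One-sided p ≈ 0.0856, which is < 0.1, so reject H₀.
There is evidence of a linear association between curing temperature and tensile strength.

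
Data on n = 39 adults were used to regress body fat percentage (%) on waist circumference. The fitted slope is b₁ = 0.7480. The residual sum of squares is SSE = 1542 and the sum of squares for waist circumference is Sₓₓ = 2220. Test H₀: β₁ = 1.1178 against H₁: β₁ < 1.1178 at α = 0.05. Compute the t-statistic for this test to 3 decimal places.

t = -2.699

MSE = SSE/(n − 2) = 1542/37 = 41.6757.
SE(b₁) = √(MSE/Sₓₓ) = √(41.6757/2220) = 0.137014.
t = (0.7480 − 1.1178) / 0.137014 = -2.699.
df = n − 2 = 37.
One-sided p ≈ 0.0052, which is < 0.05, so reject H₀.
There is evidence that the true slope on waist circumference is below 1.1178 % per unit.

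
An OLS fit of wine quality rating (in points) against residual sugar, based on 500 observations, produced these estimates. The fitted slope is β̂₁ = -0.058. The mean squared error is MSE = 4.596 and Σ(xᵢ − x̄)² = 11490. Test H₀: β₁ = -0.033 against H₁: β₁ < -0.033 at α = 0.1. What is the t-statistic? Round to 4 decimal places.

SE(β̂₁) = √(MSE/Sₓₓ) = √(4.596/11490) = 0.02.
t = (-0.058 − (-0.033)) / 0.02 = -1.2500.
df = n − 2 = 498.
One-sided p ≈ 0.1059, which is ≥ 0.1, so fail to reject H₀.
The data do not give significant evidence that the true slope on residual sugar is below -0.033 points per unit.

t = -1.2500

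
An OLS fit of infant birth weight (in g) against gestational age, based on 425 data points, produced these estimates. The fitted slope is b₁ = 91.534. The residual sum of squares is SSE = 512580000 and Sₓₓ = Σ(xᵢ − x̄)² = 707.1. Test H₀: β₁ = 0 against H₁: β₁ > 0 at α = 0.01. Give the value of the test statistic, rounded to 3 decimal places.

MSE = SSE/(n − 2) = 512580000/423 = 1.21177e+06.
SE(b₁) = √(MSE/Sₓₓ) = √(1.21177e+06/707.1) = 41.3971.
t = 91.534 / 41.3971 = 2.211.
df = n − 2 = 423.
One-sided p ≈ 0.0138, which is ≥ 0.01, so fail to reject H₀.
The data do not give significant evidence that the true slope on gestational age is positive.

t = 2.211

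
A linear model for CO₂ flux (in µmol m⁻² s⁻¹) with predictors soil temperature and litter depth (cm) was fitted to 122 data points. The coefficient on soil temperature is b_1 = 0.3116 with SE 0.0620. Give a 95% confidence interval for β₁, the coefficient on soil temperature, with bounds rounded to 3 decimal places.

df = n − k − 1 = 122 − 2 − 1 = 119.
t* = t_{0.025, 119} = 1.9801.
Margin = t* × SE = 1.9801 × 0.0620 = 0.12277.
CI: 0.3116 ± 0.12277 → (0.189, 0.434).
With 95% confidence, each one-unit increase in soil temperature is associated with a change of between 0.189 and 0.434 µmol m⁻² s⁻¹ in CO₂ flux, holding the other predictors fixed.

(0.189, 0.434)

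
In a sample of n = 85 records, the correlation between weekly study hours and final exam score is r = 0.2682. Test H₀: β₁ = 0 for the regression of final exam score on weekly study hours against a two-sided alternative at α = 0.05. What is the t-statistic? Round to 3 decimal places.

t = 2.536

t = r·√(n − 2)/√(1 − r²) = 0.2682·√83/√0.928069 = 2.536.
df = n − 2 = 83.
Two-sided p ≈ 0.0131, which is < 0.05, so reject H₀.
There is evidence of a linear association between weekly study hours and final exam score.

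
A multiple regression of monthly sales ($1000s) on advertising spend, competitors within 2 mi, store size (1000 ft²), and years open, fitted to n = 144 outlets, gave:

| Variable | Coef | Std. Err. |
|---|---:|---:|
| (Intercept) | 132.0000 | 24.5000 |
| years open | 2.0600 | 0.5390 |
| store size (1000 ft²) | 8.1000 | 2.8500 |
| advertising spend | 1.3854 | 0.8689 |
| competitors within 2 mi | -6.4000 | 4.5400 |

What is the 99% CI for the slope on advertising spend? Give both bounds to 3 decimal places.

(-0.884, 3.655)

Read off: b = 1.3854, SE = 0.8689 for advertising spend.
df = n − k − 1 = 144 − 4 − 1 = 139.
t* = t_{0.005, 139} = 2.611662.
Margin = t* × SE = 2.611662 × 0.8689 = 2.26927.
CI: 1.3854 ± 2.26927 → (-0.884, 3.655).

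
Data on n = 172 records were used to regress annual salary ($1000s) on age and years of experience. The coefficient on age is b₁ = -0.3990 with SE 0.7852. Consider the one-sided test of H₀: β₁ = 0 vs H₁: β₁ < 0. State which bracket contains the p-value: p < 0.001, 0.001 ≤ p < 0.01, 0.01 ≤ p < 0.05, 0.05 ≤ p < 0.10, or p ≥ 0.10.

p ≥ 0.10

t = -0.3990 / 0.7852 = -0.508.
df = n − k − 1 = 172 − 2 − 1 = 169.
One-sided p = P(T_{169} < t) ≈ 0.3060.
So p ≥ 0.10.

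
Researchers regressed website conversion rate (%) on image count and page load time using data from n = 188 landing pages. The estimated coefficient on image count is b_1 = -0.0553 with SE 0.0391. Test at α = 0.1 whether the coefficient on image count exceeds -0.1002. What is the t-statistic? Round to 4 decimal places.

H₀: β₁ = -0.1002 vs H₁: β₁ > -0.1002.
t = (b_1 − β₁⁰)/SE = (-0.0553 − (-0.1002)) / 0.0391 = 1.1483.
df = n − k − 1 = 188 − 2 − 1 = 185.
One-sided p ≈ 0.1262, which is ≥ 0.1, so fail to reject H₀.
The data do not give significant evidence that the true slope on image count exceeds -0.1002 % per unit, holding the other predictors fixed.

t = 1.1483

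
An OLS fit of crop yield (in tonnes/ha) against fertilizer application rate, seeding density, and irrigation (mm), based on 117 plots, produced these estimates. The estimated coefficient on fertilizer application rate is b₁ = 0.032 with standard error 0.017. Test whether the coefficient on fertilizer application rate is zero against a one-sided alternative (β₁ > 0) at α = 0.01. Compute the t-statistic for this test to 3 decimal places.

t = 1.882

H₀: β₁ = 0 vs H₁: β₁ > 0.
t = (b₁ − β₁⁰)/SE = 0.032 / 0.017 = 1.882.
df = n − k − 1 = 117 − 3 − 1 = 113.
One-sided p ≈ 0.0312, which is ≥ 0.01, so fail to reject H₀.
The data do not give significant evidence that the true slope on fertilizer application rate is positive, holding the other predictors fixed.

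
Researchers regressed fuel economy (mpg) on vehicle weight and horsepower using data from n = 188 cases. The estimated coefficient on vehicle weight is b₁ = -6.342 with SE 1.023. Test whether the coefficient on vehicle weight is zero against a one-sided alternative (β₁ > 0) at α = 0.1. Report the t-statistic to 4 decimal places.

t = -6.1994

H₀: β₁ = 0 vs H₁: β₁ > 0.
t = (b₁ − β₁⁰)/SE = -6.342 / 1.023 = -6.1994.
df = n − k − 1 = 188 − 2 − 1 = 185.
One-sided p ≈ 1.0000, which is ≥ 0.1, so fail to reject H₀.
The data do not give significant evidence that the true slope on vehicle weight is positive, holding the other predictors fixed.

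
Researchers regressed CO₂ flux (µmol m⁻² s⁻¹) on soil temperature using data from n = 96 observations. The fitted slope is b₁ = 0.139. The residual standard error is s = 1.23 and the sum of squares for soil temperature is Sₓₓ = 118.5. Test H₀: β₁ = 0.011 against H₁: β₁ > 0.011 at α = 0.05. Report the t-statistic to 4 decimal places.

SE(b₁) = s/√Sₓₓ = 1.23/√118.5 = 0.112992.
t = (0.139 − 0.011) / 0.112992 = 1.1328.
df = n − 2 = 94.
One-sided p ≈ 0.1301, which is ≥ 0.05, so fail to reject H₀.
The data do not give significant evidence that the true slope on soil temperature exceeds 0.011 µmol m⁻² s⁻¹ per unit.

t = 1.1328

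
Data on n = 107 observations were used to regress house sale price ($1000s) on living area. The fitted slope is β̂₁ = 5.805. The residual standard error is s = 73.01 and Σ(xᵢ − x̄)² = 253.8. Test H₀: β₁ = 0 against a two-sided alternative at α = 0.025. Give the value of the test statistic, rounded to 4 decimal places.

t = 1.2667

SE(β̂₁) = s/√Sₓₓ = 73.01/√253.8 = 4.58286.
t = 5.805 / 4.58286 = 1.2667.
df = n − 2 = 105.
Two-sided p ≈ 0.2081, which is ≥ 0.025, so fail to reject H₀.
The data do not give significant evidence of an association between living area and house sale price.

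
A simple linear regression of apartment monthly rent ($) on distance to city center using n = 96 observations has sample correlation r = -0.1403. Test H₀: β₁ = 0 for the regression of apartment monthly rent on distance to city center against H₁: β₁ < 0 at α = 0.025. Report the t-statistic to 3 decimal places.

t = r·√(n − 2)/√(1 − r²) = -0.1403·√94/√0.980316 = -1.374.
df = n − 2 = 94.
One-sided p ≈ 0.0864, which is ≥ 0.025, so fail to reject H₀.
The data do not give significant evidence of a linear association between distance to city center and apartment monthly rent.

t = -1.374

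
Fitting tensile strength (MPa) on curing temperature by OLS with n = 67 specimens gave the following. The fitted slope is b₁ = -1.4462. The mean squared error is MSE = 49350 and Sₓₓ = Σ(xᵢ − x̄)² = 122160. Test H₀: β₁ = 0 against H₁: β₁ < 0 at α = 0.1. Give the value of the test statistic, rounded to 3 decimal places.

t = -2.275

SE(b₁) = √(MSE/Sₓₓ) = √(49350/122160) = 0.635593.
t = -1.4462 / 0.635593 = -2.275.
df = n − 2 = 65.
One-sided p ≈ 0.0131, which is < 0.1, so reject H₀.
There is evidence that the true slope on curing temperature is negative.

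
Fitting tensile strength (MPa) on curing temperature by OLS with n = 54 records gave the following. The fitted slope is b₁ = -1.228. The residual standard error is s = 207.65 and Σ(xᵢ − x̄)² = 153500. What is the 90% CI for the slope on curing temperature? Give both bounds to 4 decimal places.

(-2.1156, -0.3404)

SE(b₁) = s/√Sₓₓ = 207.65/√153500 = 0.530002.
df = n − 2 = 52.
t* = t_{0.05, 52} = 1.674689.
Margin = t* × SE = 1.674689 × 0.530002 = 0.887589.
CI: -1.228 ± 0.887589 → (-2.1156, -0.3404).
With 90% confidence, each one-unit increase in curing temperature is associated with a change of between -2.1156 and -0.3404 MPa in tensile strength.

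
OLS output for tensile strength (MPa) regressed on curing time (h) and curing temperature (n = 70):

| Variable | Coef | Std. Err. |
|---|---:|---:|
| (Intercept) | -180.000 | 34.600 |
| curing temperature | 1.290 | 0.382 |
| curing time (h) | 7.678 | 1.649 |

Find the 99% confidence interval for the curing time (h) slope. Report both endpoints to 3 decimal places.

Read off: b = 7.678, SE = 1.649 for curing time (h).
df = n − k − 1 = 70 − 2 − 1 = 67.
t* = t_{0.005, 67} = 2.65122.
Margin = t* × SE = 2.65122 × 1.649 = 4.37186.
CI: 7.678 ± 4.37186 → (3.306, 12.050).

(3.306, 12.050)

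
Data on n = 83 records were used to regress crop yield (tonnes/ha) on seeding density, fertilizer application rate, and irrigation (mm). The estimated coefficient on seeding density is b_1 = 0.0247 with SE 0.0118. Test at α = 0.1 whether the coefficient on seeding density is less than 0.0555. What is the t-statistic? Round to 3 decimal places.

t = -2.610

H₀: β₁ = 0.0555 vs H₁: β₁ < 0.0555.
t = (b_1 − β₁⁰)/SE = (0.0247 − 0.0555) / 0.0118 = -2.610.
df = n − k − 1 = 83 − 3 − 1 = 79.
One-sided p ≈ 0.0054, which is < 0.1, so reject H₀.
There is evidence that the true slope on seeding density is below 0.0555 tonnes/ha per unit, holding the other predictors fixed.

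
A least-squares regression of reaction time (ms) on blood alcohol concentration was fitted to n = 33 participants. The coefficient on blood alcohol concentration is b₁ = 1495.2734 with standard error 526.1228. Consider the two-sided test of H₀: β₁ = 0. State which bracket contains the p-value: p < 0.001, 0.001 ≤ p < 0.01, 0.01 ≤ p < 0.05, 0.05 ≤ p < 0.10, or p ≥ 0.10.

0.001 ≤ p < 0.01

t = 1495.2734 / 526.1228 = 2.842.
df = n − 2 = 33 − 2 = 31.
Two-sided p = 2·P(T_{31} > |t|) ≈ 0.0079.
So 0.001 ≤ p < 0.01.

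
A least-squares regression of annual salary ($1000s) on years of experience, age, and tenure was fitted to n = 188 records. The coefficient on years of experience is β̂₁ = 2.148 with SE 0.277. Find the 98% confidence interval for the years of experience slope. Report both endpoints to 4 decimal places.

(1.4979, 2.7981)

df = n − k − 1 = 188 − 3 − 1 = 184.
t* = t_{0.01, 184} = 2.346785.
Margin = t* × SE = 2.346785 × 0.277 = 0.650059.
CI: 2.148 ± 0.650059 → (1.4979, 2.7981).
With 98% confidence, each one-unit increase in years of experience is associated with a change of between 1.4979 and 2.7981 $1000s in annual salary, holding the other predictors fixed.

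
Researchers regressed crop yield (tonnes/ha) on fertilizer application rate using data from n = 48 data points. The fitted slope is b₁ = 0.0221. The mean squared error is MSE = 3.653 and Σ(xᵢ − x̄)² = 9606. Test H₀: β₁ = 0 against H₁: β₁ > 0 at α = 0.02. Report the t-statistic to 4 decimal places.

t = 1.1333

SE(b₁) = √(MSE/Sₓₓ) = √(3.653/9606) = 0.0195009.
t = 0.0221 / 0.0195009 = 1.1333.
df = n − 2 = 46.
One-sided p ≈ 0.1315, which is ≥ 0.02, so fail to reject H₀.
The data do not give significant evidence that the true slope on fertilizer application rate is positive.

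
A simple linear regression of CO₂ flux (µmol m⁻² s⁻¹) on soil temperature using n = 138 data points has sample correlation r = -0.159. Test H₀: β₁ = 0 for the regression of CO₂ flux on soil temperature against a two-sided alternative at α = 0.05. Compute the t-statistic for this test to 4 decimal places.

t = -1.8781

t = r·√(n − 2)/√(1 − r²) = -0.159·√136/√0.974719 = -1.8781.
df = n − 2 = 136.
Two-sided p ≈ 0.0625, which is ≥ 0.05, so fail to reject H₀.
The data do not give significant evidence of a linear association between soil temperature and CO₂ flux.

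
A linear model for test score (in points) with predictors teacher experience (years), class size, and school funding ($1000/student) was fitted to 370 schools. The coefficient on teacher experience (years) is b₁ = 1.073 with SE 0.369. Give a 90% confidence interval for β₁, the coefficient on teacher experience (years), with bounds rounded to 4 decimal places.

df = n − k − 1 = 370 − 3 − 1 = 366.
t* = t_{0.05, 366} = 1.649028.
Margin = t* × SE = 1.649028 × 0.369 = 0.608491.
CI: 1.073 ± 0.608491 → (0.4645, 1.6815).
With 90% confidence, each one-unit increase in teacher experience (years) is associated with a change of between 0.4645 and 1.6815 points in test score, holding the other predictors fixed.

(0.4645, 1.6815)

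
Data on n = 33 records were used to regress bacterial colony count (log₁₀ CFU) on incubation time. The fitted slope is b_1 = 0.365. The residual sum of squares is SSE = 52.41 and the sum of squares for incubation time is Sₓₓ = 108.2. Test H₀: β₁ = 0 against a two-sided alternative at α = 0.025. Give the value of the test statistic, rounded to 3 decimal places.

t = 2.920

MSE = SSE/(n − 2) = 52.41/31 = 1.69065.
SE(b_1) = √(MSE/Sₓₓ) = √(1.69065/108.2) = 0.125001.
t = 0.365 / 0.125001 = 2.920.
df = n − 2 = 31.
Two-sided p ≈ 0.0065, which is < 0.025, so reject H₀.
There is evidence that incubation time is associated with bacterial colony count.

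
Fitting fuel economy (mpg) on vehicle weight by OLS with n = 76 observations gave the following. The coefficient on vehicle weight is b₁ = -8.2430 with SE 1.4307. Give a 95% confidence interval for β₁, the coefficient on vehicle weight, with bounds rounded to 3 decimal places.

df = n − 2 = 76 − 2 = 74.
t* = t_{0.025, 74} = 1.992543.
Margin = t* × SE = 1.992543 × 1.4307 = 2.85073.
CI: -8.2430 ± 2.85073 → (-11.094, -5.392).
With 95% confidence, each one-unit increase in vehicle weight is associated with a change of between -11.094 and -5.392 mpg in fuel economy.

(-11.094, -5.392)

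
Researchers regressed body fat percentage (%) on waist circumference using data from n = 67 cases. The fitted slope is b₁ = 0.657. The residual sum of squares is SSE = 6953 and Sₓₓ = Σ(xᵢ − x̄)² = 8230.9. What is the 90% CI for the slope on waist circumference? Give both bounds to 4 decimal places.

MSE = SSE/(n − 2) = 6953/65 = 106.969.
SE(b₁) = √(MSE/Sₓₓ) = √(106.969/8230.9) = 0.114.
df = n − 2 = 65.
t* = t_{0.05, 65} = 1.668636.
Margin = t* × SE = 1.668636 × 0.114 = 0.190225.
CI: 0.657 ± 0.190225 → (0.4668, 0.8472).
With 90% confidence, each one-unit increase in waist circumference is associated with a change of between 0.4668 and 0.8472 % in body fat percentage.

(0.4668, 0.8472)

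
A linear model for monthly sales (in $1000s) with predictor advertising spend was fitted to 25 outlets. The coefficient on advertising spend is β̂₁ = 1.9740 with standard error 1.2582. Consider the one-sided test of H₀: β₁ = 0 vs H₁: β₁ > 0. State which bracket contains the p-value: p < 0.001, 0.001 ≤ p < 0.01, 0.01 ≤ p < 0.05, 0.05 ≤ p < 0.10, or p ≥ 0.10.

t = 1.9740 / 1.2582 = 1.569.
df = n − 2 = 25 − 2 = 23.
One-sided p = P(T_{23} > t) ≈ 0.0652.
So 0.05 ≤ p < 0.10.

0.05 ≤ p < 0.10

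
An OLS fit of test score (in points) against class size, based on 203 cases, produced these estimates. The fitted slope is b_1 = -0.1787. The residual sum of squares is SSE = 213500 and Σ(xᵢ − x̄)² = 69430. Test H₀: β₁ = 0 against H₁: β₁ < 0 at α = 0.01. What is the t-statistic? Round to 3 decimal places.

t = -1.445

MSE = SSE/(n − 2) = 213500/201 = 1062.19.
SE(b_1) = √(MSE/Sₓₓ) = √(1062.19/69430) = 0.123688.
t = -0.1787 / 0.123688 = -1.445.
df = n − 2 = 201.
One-sided p ≈ 0.0750, which is ≥ 0.01, so fail to reject H₀.
The data do not give significant evidence that the true slope on class size is negative.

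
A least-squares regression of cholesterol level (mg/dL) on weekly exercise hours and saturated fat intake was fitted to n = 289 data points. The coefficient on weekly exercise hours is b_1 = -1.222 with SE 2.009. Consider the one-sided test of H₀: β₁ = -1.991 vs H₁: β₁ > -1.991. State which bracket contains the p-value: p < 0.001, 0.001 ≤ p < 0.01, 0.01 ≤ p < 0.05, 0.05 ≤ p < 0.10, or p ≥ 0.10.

t = (-1.222 − (-1.991)) / 2.009 = 0.383.
df = n − k − 1 = 289 − 2 − 1 = 286.
One-sided p = P(T_{286} > t) ≈ 0.3511.
So p ≥ 0.10.

p ≥ 0.10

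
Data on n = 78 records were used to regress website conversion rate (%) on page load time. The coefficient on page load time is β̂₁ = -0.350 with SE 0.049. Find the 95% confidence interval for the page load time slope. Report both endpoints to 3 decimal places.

df = n − 2 = 78 − 2 = 76.
t* = t_{0.025, 76} = 1.991673.
Margin = t* × SE = 1.991673 × 0.049 = 0.09759.
CI: -0.350 ± 0.09759 → (-0.448, -0.252).
With 95% confidence, each one-unit increase in page load time is associated with a change of between -0.448 and -0.252 % in website conversion rate.

(-0.448, -0.252)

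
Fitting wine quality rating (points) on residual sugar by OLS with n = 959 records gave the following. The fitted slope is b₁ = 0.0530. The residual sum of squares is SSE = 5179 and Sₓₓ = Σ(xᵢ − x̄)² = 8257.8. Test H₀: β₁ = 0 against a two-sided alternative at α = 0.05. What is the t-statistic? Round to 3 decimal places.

MSE = SSE/(n − 2) = 5179/957 = 5.4117.
SE(b₁) = √(MSE/Sₓₓ) = √(5.4117/8257.8) = 0.0255997.
t = 0.0530 / 0.0255997 = 2.070.
df = n − 2 = 957.
Two-sided p ≈ 0.0387, which is < 0.05, so reject H₀.
There is evidence that residual sugar is associated with wine quality rating.

t = 2.070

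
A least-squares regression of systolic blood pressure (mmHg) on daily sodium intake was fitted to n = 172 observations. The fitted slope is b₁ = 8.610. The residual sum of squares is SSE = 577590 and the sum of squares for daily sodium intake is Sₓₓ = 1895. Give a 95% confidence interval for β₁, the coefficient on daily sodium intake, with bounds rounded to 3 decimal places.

(5.967, 11.253)

MSE = SSE/(n − 2) = 577590/170 = 3397.59.
SE(b₁) = √(MSE/Sₓₓ) = √(3397.59/1895) = 1.339.
df = n − 2 = 170.
t* = t_{0.025, 170} = 1.974017.
Margin = t* × SE = 1.974017 × 1.339 = 2.64321.
CI: 8.610 ± 2.64321 → (5.967, 11.253).
With 95% confidence, each one-unit increase in daily sodium intake is associated with a change of between 5.967 and 11.253 mmHg in systolic blood pressure.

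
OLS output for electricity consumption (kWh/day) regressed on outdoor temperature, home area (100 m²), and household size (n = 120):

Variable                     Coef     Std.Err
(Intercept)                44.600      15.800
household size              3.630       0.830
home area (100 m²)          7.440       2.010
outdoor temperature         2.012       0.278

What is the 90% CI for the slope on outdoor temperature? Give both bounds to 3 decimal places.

Read off: b = 2.012, SE = 0.278 for outdoor temperature.
df = n − k − 1 = 120 − 3 − 1 = 116.
t* = t_{0.05, 116} = 1.658096.
Margin = t* × SE = 1.658096 × 0.278 = 0.46095.
CI: 2.012 ± 0.46095 → (1.551, 2.473).

(1.551, 2.473)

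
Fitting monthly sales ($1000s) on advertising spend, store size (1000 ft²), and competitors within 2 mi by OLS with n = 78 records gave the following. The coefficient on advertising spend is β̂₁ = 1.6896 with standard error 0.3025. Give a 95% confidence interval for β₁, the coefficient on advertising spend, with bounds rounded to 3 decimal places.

df = n − k − 1 = 78 − 3 − 1 = 74.
t* = t_{0.025, 74} = 1.992543.
Margin = t* × SE = 1.992543 × 0.3025 = 0.60274.
CI: 1.6896 ± 0.60274 → (1.087, 2.292).
With 95% confidence, each one-unit increase in advertising spend is associated with a change of between 1.087 and 2.292 $1000s in monthly sales, holding the other predictors fixed.

(1.087, 2.292)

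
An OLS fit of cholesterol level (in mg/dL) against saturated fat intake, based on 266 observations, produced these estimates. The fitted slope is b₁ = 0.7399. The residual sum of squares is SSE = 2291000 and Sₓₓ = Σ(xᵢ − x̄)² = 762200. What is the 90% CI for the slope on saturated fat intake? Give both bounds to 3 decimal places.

MSE = SSE/(n − 2) = 2291000/264 = 8678.03.
SE(b₁) = √(MSE/Sₓₓ) = √(8678.03/762200) = 0.106703.
df = n − 2 = 264.
t* = t_{0.05, 264} = 1.650646.
Margin = t* × SE = 1.650646 × 0.106703 = 0.17613.
CI: 0.7399 ± 0.17613 → (0.564, 0.916).
With 90% confidence, each one-unit increase in saturated fat intake is associated with a change of between 0.564 and 0.916 mg/dL in cholesterol level.

(0.564, 0.916)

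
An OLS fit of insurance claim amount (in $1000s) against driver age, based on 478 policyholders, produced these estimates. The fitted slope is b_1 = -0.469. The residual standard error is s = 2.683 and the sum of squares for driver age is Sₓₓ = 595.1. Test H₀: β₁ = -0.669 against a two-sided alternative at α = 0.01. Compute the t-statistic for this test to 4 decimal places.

t = 1.8185

SE(b_1) = s/√Sₓₓ = 2.683/√595.1 = 0.109983.
t = (-0.469 − (-0.669)) / 0.109983 = 1.8185.
df = n − 2 = 476.
Two-sided p ≈ 0.0696, which is ≥ 0.01, so fail to reject H₀.
The data are consistent with a true slope of -0.669 $1000s per unit of driver age.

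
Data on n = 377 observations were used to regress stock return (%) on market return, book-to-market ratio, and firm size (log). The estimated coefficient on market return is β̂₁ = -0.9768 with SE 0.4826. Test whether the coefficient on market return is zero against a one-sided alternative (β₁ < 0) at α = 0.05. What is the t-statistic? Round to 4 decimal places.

t = -2.0240

H₀: β₁ = 0 vs H₁: β₁ < 0.
t = (β̂₁ − β₁⁰)/SE = -0.9768 / 0.4826 = -2.0240.
df = n − k − 1 = 377 − 3 − 1 = 373.
One-sided p ≈ 0.0218, which is < 0.05, so reject H₀.
There is evidence that the true slope on market return is negative, holding the other predictors fixed.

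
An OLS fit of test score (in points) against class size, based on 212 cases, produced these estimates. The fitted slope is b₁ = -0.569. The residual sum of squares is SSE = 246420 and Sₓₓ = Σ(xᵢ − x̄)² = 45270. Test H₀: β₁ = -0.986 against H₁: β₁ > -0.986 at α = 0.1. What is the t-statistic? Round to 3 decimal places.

MSE = SSE/(n − 2) = 246420/210 = 1173.43.
SE(b₁) = √(MSE/Sₓₓ) = √(1173.43/45270) = 0.160999.
t = (-0.569 − (-0.986)) / 0.160999 = 2.590.
df = n − 2 = 210.
One-sided p ≈ 0.0051, which is < 0.1, so reject H₀.
There is evidence that the true slope on class size exceeds -0.986 points per unit.

t = 2.590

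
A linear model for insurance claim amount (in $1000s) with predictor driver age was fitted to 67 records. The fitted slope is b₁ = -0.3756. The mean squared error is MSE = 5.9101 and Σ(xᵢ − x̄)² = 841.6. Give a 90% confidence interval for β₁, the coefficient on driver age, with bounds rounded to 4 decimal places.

SE(b₁) = √(MSE/Sₓₓ) = √(5.9101/841.6) = 0.0838001.
df = n − 2 = 65.
t* = t_{0.05, 65} = 1.668636.
Margin = t* × SE = 1.668636 × 0.0838001 = 0.139832.
CI: -0.3756 ± 0.139832 → (-0.5154, -0.2358).
With 90% confidence, each one-unit increase in driver age is associated with a change of between -0.5154 and -0.2358 $1000s in insurance claim amount.

(-0.5154, -0.2358)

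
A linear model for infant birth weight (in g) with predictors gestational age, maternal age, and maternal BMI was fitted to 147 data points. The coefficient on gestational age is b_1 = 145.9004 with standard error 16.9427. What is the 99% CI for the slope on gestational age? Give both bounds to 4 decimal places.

(101.6690, 190.1318)

df = n − k − 1 = 147 − 3 − 1 = 143.
t* = t_{0.005, 143} = 2.610647.
Margin = t* × SE = 2.610647 × 16.9427 = 44.231409.
CI: 145.9004 ± 44.231409 → (101.6690, 190.1318).
With 99% confidence, each one-unit increase in gestational age is associated with a change of between 101.6690 and 190.1318 g in infant birth weight, holding the other predictors fixed.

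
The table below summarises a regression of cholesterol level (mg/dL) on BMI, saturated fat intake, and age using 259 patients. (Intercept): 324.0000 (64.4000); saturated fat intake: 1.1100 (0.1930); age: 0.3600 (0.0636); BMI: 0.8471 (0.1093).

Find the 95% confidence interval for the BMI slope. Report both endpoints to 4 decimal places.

(0.6319, 1.0623)

Read off: b = 0.8471, SE = 0.1093 for BMI.
df = n − k − 1 = 259 − 3 − 1 = 255.
t* = t_{0.025, 255} = 1.969311.
Margin = t* × SE = 1.969311 × 0.1093 = 0.215246.
CI: 0.8471 ± 0.215246 → (0.6319, 1.0623).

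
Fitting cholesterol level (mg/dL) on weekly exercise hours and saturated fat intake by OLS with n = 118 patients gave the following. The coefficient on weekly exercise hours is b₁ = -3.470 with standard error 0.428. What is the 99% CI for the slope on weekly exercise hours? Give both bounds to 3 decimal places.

(-4.591, -2.349)

df = n − k − 1 = 118 − 2 − 1 = 115.
t* = t_{0.005, 115} = 2.619258.
Margin = t* × SE = 2.619258 × 0.428 = 1.12104.
CI: -3.470 ± 1.12104 → (-4.591, -2.349).
With 99% confidence, each one-unit increase in weekly exercise hours is associated with a change of between -4.591 and -2.349 mg/dL in cholesterol level, holding the other predictors fixed.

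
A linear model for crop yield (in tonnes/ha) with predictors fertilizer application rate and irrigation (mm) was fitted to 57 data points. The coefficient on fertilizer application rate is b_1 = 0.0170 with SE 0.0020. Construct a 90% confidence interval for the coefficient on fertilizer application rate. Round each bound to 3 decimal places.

df = n − k − 1 = 57 − 2 − 1 = 54.
t* = t_{0.05, 54} = 1.673565.
Margin = t* × SE = 1.673565 × 0.0020 = 0.00335.
CI: 0.0170 ± 0.00335 → (0.014, 0.020).
With 90% confidence, each one-unit increase in fertilizer application rate is associated with a change of between 0.014 and 0.020 tonnes/ha in crop yield, holding the other predictors fixed.

(0.014, 0.020)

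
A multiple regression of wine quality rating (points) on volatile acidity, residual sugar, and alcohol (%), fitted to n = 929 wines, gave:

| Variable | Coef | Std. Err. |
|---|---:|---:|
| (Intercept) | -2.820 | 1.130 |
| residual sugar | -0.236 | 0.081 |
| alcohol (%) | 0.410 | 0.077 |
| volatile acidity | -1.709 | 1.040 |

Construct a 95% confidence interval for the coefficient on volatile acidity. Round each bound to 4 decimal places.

(-3.7500, 0.3320)

Read off: b = -1.709, SE = 1.040 for volatile acidity.
df = n − k − 1 = 929 − 3 − 1 = 925.
t* = t_{0.025, 925} = 1.962532.
Margin = t* × SE = 1.962532 × 1.040 = 2.041033.
CI: -1.709 ± 2.041033 → (-3.7500, 0.3320).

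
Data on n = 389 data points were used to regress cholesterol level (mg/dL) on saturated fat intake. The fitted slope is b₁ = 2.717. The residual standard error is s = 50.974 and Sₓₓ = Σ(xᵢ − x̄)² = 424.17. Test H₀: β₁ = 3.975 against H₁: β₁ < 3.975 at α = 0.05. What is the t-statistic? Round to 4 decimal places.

SE(b₁) = s/√Sₓₓ = 50.974/√424.17 = 2.47502.
t = (2.717 − 3.975) / 2.47502 = -0.5083.
df = n − 2 = 387.
One-sided p ≈ 0.3058, which is ≥ 0.05, so fail to reject H₀.
The data do not give significant evidence that the true slope on saturated fat intake is below 3.975 mg/dL per unit.

t = -0.5083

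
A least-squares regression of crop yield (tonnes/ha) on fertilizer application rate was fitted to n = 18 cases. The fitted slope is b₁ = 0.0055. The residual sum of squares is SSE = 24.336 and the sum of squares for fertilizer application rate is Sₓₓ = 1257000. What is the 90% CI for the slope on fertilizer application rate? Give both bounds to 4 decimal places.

MSE = SSE/(n − 2) = 24.336/16 = 1.521.
SE(b₁) = √(MSE/Sₓₓ) = √(1.521/1257000) = 0.00110001.
df = n − 2 = 16.
t* = t_{0.05, 16} = 1.745884.
Margin = t* × SE = 1.745884 × 0.00110001 = 0.001920.
CI: 0.0055 ± 0.001920 → (0.0036, 0.0074).
With 90% confidence, each one-unit increase in fertilizer application rate is associated with a change of between 0.0036 and 0.0074 tonnes/ha in crop yield.

(0.0036, 0.0074)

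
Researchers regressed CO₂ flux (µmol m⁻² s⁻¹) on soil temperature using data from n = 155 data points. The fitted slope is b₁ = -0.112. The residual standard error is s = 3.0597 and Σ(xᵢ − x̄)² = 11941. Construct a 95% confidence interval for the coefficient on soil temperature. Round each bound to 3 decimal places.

(-0.167, -0.057)

SE(b₁) = s/√Sₓₓ = 3.0597/√11941 = 0.028.
df = n − 2 = 153.
t* = t_{0.025, 153} = 1.97559.
Margin = t* × SE = 1.97559 × 0.028 = 0.05532.
CI: -0.112 ± 0.05532 → (-0.167, -0.057).
With 95% confidence, each one-unit increase in soil temperature is associated with a change of between -0.167 and -0.057 µmol m⁻² s⁻¹ in CO₂ flux.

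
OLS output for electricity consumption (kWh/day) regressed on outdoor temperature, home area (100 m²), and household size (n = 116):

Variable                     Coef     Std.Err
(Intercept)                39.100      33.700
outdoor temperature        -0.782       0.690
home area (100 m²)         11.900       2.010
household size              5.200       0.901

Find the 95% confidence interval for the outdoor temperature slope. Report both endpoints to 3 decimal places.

(-2.149, 0.585)

Read off: b = -0.782, SE = 0.690 for outdoor temperature.
df = n − k − 1 = 116 − 3 − 1 = 112.
t* = t_{0.025, 112} = 1.981372.
Margin = t* × SE = 1.981372 × 0.690 = 1.36715.
CI: -0.782 ± 1.36715 → (-2.149, 0.585).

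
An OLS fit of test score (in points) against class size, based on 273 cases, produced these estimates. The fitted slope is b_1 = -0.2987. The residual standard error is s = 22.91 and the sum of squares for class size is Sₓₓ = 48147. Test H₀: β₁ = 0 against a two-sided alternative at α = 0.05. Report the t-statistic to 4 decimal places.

t = -2.8608

SE(b_1) = s/√Sₓₓ = 22.91/√48147 = 0.10441.
t = -0.2987 / 0.10441 = -2.8608.
df = n − 2 = 271.
Two-sided p ≈ 0.0046, which is < 0.05, so reject H₀.
There is evidence that class size is associated with test score.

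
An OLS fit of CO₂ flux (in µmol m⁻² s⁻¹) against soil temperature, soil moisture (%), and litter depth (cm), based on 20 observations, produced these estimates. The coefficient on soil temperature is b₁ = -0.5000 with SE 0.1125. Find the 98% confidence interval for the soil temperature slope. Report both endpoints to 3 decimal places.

df = n − k − 1 = 20 − 3 − 1 = 16.
t* = t_{0.01, 16} = 2.583487.
Margin = t* × SE = 2.583487 × 0.1125 = 0.29064.
CI: -0.5000 ± 0.29064 → (-0.791, -0.209).
With 98% confidence, each one-unit increase in soil temperature is associated with a change of between -0.791 and -0.209 µmol m⁻² s⁻¹ in CO₂ flux, holding the other predictors fixed.

(-0.791, -0.209)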